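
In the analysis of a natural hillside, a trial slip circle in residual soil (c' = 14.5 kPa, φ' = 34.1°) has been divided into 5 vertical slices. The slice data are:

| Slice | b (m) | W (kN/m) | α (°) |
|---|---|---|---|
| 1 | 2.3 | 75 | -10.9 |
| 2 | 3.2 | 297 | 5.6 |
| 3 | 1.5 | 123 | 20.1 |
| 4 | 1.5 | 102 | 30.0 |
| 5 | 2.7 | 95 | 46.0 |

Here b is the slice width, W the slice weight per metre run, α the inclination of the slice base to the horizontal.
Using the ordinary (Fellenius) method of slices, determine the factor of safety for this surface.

FS = 3.50

Ordinary method of slices: FS = Σ[c'·Δl_i + (W_i cosα_i)·tanφ'] / Σ W_i sinα_i, with Δl_i = b_i / cosα_i.
Slice 1: Δl = 2.3/cos(-10.9°) = 2.342 m; N'_1 = 75·cos(-10.9°) = 73.6; c'Δl = 33.96; W sinα = -14.2
Slice 2: Δl = 3.2/cos5.6° = 3.215 m; N'_2 = 297·cos5.6° = 295.6; c'Δl = 46.62; W sinα = 29.0
Slice 3: Δl = 1.5/cos20.1° = 1.597 m; N'_3 = 123·cos20.1° = 115.5; c'Δl = 23.16; W sinα = 42.3
Slice 4: Δl = 1.5/cos30.0° = 1.732 m; N'_4 = 102·cos30.0° = 88.3; c'Δl = 25.11; W sinα = 51.0
Slice 5: Δl = 2.7/cos46.0° = 3.887 m; N'_5 = 95·cos46.0° = 66.0; c'Δl = 56.36; W sinα = 68.3
Σc'Δl = 185.2 kN/m; ΣN' = 639.1 kN/m; ΣW sinα = 176.4 kN/m
Resisting = 185.2 + 639.1·tan34.1° = 185.2 + 432.7 = 617.9 kN/m
FS = 617.9 / 176.4 = 3.503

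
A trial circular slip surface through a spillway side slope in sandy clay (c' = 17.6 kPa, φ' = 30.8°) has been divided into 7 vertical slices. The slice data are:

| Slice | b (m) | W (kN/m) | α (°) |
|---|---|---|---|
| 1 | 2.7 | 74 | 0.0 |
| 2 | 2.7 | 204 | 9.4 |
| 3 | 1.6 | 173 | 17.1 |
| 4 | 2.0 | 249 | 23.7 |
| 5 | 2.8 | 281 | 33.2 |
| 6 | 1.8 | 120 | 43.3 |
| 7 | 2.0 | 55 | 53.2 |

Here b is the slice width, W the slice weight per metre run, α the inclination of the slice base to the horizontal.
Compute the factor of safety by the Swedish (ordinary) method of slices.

FS = 2.01

Ordinary method of slices: FS = Σ[c'·Δl_i + (W_i cosα_i)·tanφ'] / Σ W_i sinα_i, with Δl_i = b_i / cosα_i.
Slice 1: Δl = 2.7/cos0.0° = 2.700 m; N'_1 = 74·cos0.0° = 74.0; c'Δl = 47.52; W sinα = 0.0
Slice 2: Δl = 2.7/cos9.4° = 2.737 m; N'_2 = 204·cos9.4° = 201.3; c'Δl = 48.17; W sinα = 33.3
Slice 3: Δl = 1.6/cos17.1° = 1.674 m; N'_3 = 173·cos17.1° = 165.4; c'Δl = 29.46; W sinα = 50.9
Slice 4: Δl = 2.0/cos23.7° = 2.184 m; N'_4 = 249·cos23.7° = 228.0; c'Δl = 38.44; W sinα = 100.1
Slice 5: Δl = 2.8/cos33.2° = 3.346 m; N'_5 = 281·cos33.2° = 235.1; c'Δl = 58.89; W sinα = 153.9
Slice 6: Δl = 1.8/cos43.3° = 2.473 m; N'_6 = 120·cos43.3° = 87.3; c'Δl = 43.53; W sinα = 82.3
Slice 7: Δl = 2.0/cos53.2° = 3.339 m; N'_7 = 55·cos53.2° = 32.9; c'Δl = 58.76; W sinα = 44.0
Σc'Δl = 324.8 kN/m; ΣN' = 1024.0 kN/m; ΣW sinα = 464.5 kN/m
Resisting = 324.8 + 1024.0·tan30.8° = 324.8 + 610.4 = 935.2 kN/m
FS = 935.2 / 464.5 = 2.013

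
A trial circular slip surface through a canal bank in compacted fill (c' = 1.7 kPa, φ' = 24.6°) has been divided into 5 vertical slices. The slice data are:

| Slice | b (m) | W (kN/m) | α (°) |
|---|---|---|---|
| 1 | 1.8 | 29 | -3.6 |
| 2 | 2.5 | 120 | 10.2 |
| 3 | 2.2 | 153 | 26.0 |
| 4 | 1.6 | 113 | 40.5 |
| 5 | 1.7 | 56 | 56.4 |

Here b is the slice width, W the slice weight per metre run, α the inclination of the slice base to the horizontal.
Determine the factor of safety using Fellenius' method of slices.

Ordinary method of slices: FS = Σ[c'·Δl_i + (W_i cosα_i)·tanφ'] / Σ W_i sinα_i, with Δl_i = b_i / cosα_i.
Slice 1: Δl = 1.8/cos(-3.6°) = 1.804 m; N'_1 = 29·cos(-3.6°) = 28.9; c'Δl = 3.07; W sinα = -1.8
Slice 2: Δl = 2.5/cos10.2° = 2.540 m; N'_2 = 120·cos10.2° = 118.1; c'Δl = 4.32; W sinα = 21.3
Slice 3: Δl = 2.2/cos26.0° = 2.448 m; N'_3 = 153·cos26.0° = 137.5; c'Δl = 4.16; W sinα = 67.1
Slice 4: Δl = 1.6/cos40.5° = 2.104 m; N'_4 = 113·cos40.5° = 85.9; c'Δl = 3.58; W sinα = 73.4
Slice 5: Δl = 1.7/cos56.4° = 3.072 m; N'_5 = 56·cos56.4° = 31.0; c'Δl = 5.22; W sinα = 46.6
Σc'Δl = 20.3 kN/m; ΣN' = 401.5 kN/m; ΣW sinα = 206.5 kN/m
Resisting = 20.3 + 401.5·tan24.6° = 20.3 + 183.8 = 204.2 kN/m
FS = 204.2 / 206.5 = 0.988

FS = 0.99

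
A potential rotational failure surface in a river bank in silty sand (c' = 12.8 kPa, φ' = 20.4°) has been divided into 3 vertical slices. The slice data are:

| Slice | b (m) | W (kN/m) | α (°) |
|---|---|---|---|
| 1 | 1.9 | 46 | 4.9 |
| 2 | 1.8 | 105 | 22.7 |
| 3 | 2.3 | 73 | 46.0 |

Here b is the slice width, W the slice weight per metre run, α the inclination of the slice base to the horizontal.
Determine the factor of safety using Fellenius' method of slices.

FS = 1.69

Ordinary method of slices: FS = Σ[c'·Δl_i + (W_i cosα_i)·tanφ'] / Σ W_i sinα_i, with Δl_i = b_i / cosα_i.
Slice 1: Δl = 1.9/cos4.9° = 1.907 m; N'_1 = 46·cos4.9° = 45.8; c'Δl = 24.41; W sinα = 3.9
Slice 2: Δl = 1.8/cos22.7° = 1.951 m; N'_2 = 105·cos22.7° = 96.9; c'Δl = 24.97; W sinα = 40.5
Slice 3: Δl = 2.3/cos46.0° = 3.311 m; N'_3 = 73·cos46.0° = 50.7; c'Δl = 42.38; W sinα = 52.5
Σc'Δl = 91.8 kN/m; ΣN' = 193.4 kN/m; ΣW sinα = 97.0 kN/m
Resisting = 91.8 + 193.4·tan20.4° = 91.8 + 71.9 = 163.7 kN/m
FS = 163.7 / 97.0 = 1.688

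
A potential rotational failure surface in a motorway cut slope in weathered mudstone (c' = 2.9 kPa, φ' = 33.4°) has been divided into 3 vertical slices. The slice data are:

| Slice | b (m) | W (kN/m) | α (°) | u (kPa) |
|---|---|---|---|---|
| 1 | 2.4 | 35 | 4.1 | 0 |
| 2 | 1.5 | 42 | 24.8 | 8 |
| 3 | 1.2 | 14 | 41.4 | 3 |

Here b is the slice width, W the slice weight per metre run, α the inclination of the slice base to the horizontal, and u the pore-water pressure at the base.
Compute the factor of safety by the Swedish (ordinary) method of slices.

FS = 2.03

Ordinary method of slices: FS = Σ[c'·Δl_i + (W_i cosα_i − u_i·Δl_i)·tanφ'] / Σ W_i sinα_i, with Δl_i = b_i / cosα_i.
Slice 1: Δl = 2.4/cos4.1° = 2.406 m; N'_1 = 35·cos4.1° − 0·2.406 = 34.9; c'Δl = 6.98; W sinα = 2.5
Slice 2: Δl = 1.5/cos24.8° = 1.652 m; N'_2 = 42·cos24.8° − 8·1.652 = 24.9; c'Δl = 4.79; W sinα = 17.6
Slice 3: Δl = 1.2/cos41.4° = 1.600 m; N'_3 = 14·cos41.4° − 3·1.600 = 5.7; c'Δl = 4.64; W sinα = 9.3
Σc'Δl = 16.4 kN/m; ΣN' = 65.5 kN/m; ΣW sinα = 29.4 kN/m
Resisting = 16.4 + 65.5·tan33.4° = 16.4 + 43.2 = 59.6 kN/m
FS = 59.6 / 29.4 = 2.029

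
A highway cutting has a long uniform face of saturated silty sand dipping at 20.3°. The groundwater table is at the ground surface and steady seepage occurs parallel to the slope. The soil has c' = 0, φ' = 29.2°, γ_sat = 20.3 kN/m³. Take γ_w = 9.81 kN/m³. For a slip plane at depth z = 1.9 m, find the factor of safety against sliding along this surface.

With seepage parallel to the slope and the water table at the surface, the effective normal stress on the slip plane uses the buoyant unit weight γ' = γ_sat − γ_w while the driving shear stress uses γ_sat:
FS = [c' + γ' z cos²β tanφ'] / [γ_sat z sinβ cosβ]
(For c' = 0 this reduces to FS = (γ'/γ_sat)·tanφ'/tanβ.)
γ' = 20.3 − 9.81 = 10.49 kN/m³
Numerator = 0.0 + 10.49·1.9·cos²20.3°·tan29.2° = 0.0 + 10.49·1.9·0.8796·0.5589 = 9.798 kPa
Denominator = 20.3·1.9·sin20.3°·cos20.3° = 20.3·1.9·0.3469·0.9379 = 12.550 kPa
FS = 9.798 / 12.550 = 0.781

FS = 0.78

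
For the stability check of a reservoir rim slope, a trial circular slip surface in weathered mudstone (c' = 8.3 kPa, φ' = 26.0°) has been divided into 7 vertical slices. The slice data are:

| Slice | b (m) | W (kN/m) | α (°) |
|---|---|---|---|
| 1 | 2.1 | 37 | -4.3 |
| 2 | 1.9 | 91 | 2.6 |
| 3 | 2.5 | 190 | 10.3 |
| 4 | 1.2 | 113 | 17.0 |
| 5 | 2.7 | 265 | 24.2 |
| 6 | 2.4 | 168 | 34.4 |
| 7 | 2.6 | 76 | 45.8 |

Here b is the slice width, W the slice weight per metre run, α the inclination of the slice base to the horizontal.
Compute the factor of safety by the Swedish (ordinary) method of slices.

FS = 1.72

Ordinary method of slices: FS = Σ[c'·Δl_i + (W_i cosα_i)·tanφ'] / Σ W_i sinα_i, with Δl_i = b_i / cosα_i.
Slice 1: Δl = 2.1/cos(-4.3°) = 2.106 m; N'_1 = 37·cos(-4.3°) = 36.9; c'Δl = 17.48; W sinα = -2.8
Slice 2: Δl = 1.9/cos2.6° = 1.902 m; N'_2 = 91·cos2.6° = 90.9; c'Δl = 15.79; W sinα = 4.1
Slice 3: Δl = 2.5/cos10.3° = 2.541 m; N'_3 = 190·cos10.3° = 186.9; c'Δl = 21.09; W sinα = 34.0
Slice 4: Δl = 1.2/cos17.0° = 1.255 m; N'_4 = 113·cos17.0° = 108.1; c'Δl = 10.42; W sinα = 33.0
Slice 5: Δl = 2.7/cos24.2° = 2.960 m; N'_5 = 265·cos24.2° = 241.7; c'Δl = 24.57; W sinα = 108.6
Slice 6: Δl = 2.4/cos34.4° = 2.909 m; N'_6 = 168·cos34.4° = 138.6; c'Δl = 24.14; W sinα = 94.9
Slice 7: Δl = 2.6/cos45.8° = 3.729 m; N'_7 = 76·cos45.8° = 53.0; c'Δl = 30.95; W sinα = 54.5
Σc'Δl = 144.4 kN/m; ΣN' = 856.1 kN/m; ΣW sinα = 326.4 kN/m
Resisting = 144.4 + 856.1·tan26.0° = 144.4 + 417.6 = 562.0 kN/m
FS = 562.0 / 326.4 = 1.722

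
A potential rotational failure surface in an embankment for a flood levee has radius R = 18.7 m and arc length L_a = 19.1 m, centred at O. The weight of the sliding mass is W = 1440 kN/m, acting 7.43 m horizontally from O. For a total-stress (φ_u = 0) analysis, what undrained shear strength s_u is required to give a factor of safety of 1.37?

FS = s_u·L_a·R / (W·d), so s_u = FS·W·d / (L_a·R).
s_u = 1.37·1440·7.43 / (19.10·18.7) = 14657.9 / 357.17 = 41.04 kPa

s_u = 41.0 kPa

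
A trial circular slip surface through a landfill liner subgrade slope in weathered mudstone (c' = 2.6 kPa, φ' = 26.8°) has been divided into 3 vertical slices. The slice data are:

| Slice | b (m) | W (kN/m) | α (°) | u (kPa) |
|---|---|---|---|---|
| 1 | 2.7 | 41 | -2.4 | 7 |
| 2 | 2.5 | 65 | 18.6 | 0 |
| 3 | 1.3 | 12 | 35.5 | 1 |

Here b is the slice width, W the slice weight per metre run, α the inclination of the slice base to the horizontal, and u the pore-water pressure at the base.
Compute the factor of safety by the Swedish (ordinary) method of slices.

Ordinary method of slices: FS = Σ[c'·Δl_i + (W_i cosα_i − u_i·Δl_i)·tanφ'] / Σ W_i sinα_i, with Δl_i = b_i / cosα_i.
Slice 1: Δl = 2.7/cos(-2.4°) = 2.702 m; N'_1 = 41·cos(-2.4°) − 7·2.702 = 22.0; c'Δl = 7.03; W sinα = -1.7
Slice 2: Δl = 2.5/cos18.6° = 2.638 m; N'_2 = 65·cos18.6° − 0·2.638 = 61.6; c'Δl = 6.86; W sinα = 20.7
Slice 3: Δl = 1.3/cos35.5° = 1.597 m; N'_3 = 12·cos35.5° − 1·1.597 = 8.2; c'Δl = 4.15; W sinα = 7.0
Σc'Δl = 18.0 kN/m; ΣN' = 91.8 kN/m; ΣW sinα = 26.0 kN/m
Resisting = 18.0 + 91.8·tan26.8° = 18.0 + 46.4 = 64.4 kN/m
FS = 64.4 / 26.0 = 2.479

FS = 2.48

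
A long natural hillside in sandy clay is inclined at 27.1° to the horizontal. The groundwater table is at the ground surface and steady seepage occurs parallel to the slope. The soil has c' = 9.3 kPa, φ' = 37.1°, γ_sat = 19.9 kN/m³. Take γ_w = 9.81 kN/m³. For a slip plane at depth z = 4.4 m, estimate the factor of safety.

FS = 1.01

With seepage parallel to the slope and the water table at the surface, the effective normal stress on the slip plane uses the buoyant unit weight γ' = γ_sat − γ_w while the driving shear stress uses γ_sat:
FS = [c' + γ' z cos²β tanφ'] / [γ_sat z sinβ cosβ]
γ' = 19.9 − 9.81 = 10.09 kN/m³
Numerator = 9.3 + 10.09·4.4·cos²27.1°·tan37.1° = 9.3 + 10.09·4.4·0.7925·0.7563 = 35.909 kPa
Denominator = 19.9·4.4·sin27.1°·cos27.1° = 19.9·4.4·0.4555·0.8902 = 35.508 kPa
FS = 35.909 / 35.508 = 1.011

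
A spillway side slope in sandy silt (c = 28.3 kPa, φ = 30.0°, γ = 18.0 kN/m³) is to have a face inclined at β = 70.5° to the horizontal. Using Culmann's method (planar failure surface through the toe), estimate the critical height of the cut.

H_c = 21.43 m

Culmann's analysis gives the critical failure plane at α_cr = (β + φ)/2 = (70.5 + 30.0)/2 = 50.2°, and the critical height
H_c = (4c/γ) · sinβ cosφ / [1 − cos(β − φ)]
    = (4·28.3/18.0) · sin70.5°·cos30.0° / [1 − cos(40.5°)]
    = 6.289 · 0.9426·0.8660 / [1 − 0.7604]
    = 6.289 · 0.8164 / 0.2396
    = 21.43 m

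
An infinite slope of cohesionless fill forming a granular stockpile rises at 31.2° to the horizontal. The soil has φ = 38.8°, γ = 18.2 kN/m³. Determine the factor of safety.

FS = 1.33

For a dry cohesionless infinite slope the factor of safety is FS = tanφ / tanβ.
FS = tan38.8° / tan31.2° = 0.8040 / 0.6056 = 1.328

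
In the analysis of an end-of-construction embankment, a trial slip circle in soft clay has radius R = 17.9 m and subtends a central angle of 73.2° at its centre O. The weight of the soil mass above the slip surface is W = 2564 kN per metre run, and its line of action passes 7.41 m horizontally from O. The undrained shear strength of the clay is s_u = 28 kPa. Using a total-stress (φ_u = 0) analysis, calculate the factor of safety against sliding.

Taking moments about the centre O, the resisting moment is provided by the undrained shear strength acting along the arc:
Arc length L_a = R·θ = 17.9·(73.2°·π/180) = 17.9·1.2776 = 22.87 m
M_R = s_u·L_a·R = 28·22.87·17.9 = 11461.8 kN·m/m
M_D = W·d = 2564·7.41 = 18999.2 kN·m/m
FS = M_R / M_D = 11461.8 / 18999.2 = 0.603

FS = 0.60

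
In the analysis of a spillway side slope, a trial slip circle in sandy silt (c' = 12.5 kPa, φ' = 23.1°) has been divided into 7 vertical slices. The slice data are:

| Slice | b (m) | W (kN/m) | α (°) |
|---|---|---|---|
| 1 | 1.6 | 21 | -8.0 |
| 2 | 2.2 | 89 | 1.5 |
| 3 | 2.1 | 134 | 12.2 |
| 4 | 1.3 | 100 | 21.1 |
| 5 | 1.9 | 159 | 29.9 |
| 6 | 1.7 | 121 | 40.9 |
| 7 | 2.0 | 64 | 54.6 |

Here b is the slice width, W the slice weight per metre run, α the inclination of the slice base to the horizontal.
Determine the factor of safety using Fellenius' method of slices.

Ordinary method of slices: FS = Σ[c'·Δl_i + (W_i cosα_i)·tanφ'] / Σ W_i sinα_i, with Δl_i = b_i / cosα_i.
Slice 1: Δl = 1.6/cos(-8.0°) = 1.616 m; N'_1 = 21·cos(-8.0°) = 20.8; c'Δl = 20.20; W sinα = -2.9
Slice 2: Δl = 2.2/cos1.5° = 2.201 m; N'_2 = 89·cos1.5° = 89.0; c'Δl = 27.51; W sinα = 2.3
Slice 3: Δl = 2.1/cos12.2° = 2.149 m; N'_3 = 134·cos12.2° = 131.0; c'Δl = 26.86; W sinα = 28.3
Slice 4: Δl = 1.3/cos21.1° = 1.393 m; N'_4 = 100·cos21.1° = 93.3; c'Δl = 17.42; W sinα = 36.0
Slice 5: Δl = 1.9/cos29.9° = 2.192 m; N'_5 = 159·cos29.9° = 137.8; c'Δl = 27.40; W sinα = 79.3
Slice 6: Δl = 1.7/cos40.9° = 2.249 m; N'_6 = 121·cos40.9° = 91.5; c'Δl = 28.11; W sinα = 79.2
Slice 7: Δl = 2.0/cos54.6° = 3.453 m; N'_7 = 64·cos54.6° = 37.1; c'Δl = 43.16; W sinα = 52.2
Σc'Δl = 190.6 kN/m; ΣN' = 600.4 kN/m; ΣW sinα = 274.4 kN/m
Resisting = 190.6 + 600.4·tan23.1° = 190.6 + 256.1 = 446.7 kN/m
FS = 446.7 / 274.4 = 1.628

FS = 1.63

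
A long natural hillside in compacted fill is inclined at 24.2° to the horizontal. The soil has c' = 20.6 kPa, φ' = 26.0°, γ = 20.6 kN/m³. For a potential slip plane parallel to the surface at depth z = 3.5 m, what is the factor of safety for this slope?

For an infinite slope with a slip plane parallel to the surface (no pore pressure): FS = [c' + γz cos²β tanφ'] / [γz sinβ cosβ].
γz = 20.6·3.5 = 72.10 kN/m²
Numerator = 20.6 + 72.10·cos²24.2°·tan26.0° = 20.6 + 72.10·0.8320·0.4877 = 49.856 kPa
Denominator = 72.10·sin24.2°·cos24.2° = 72.10·0.4099·0.9121 = 26.958 kPa
FS = 49.856 / 26.958 = 1.849

FS = 1.85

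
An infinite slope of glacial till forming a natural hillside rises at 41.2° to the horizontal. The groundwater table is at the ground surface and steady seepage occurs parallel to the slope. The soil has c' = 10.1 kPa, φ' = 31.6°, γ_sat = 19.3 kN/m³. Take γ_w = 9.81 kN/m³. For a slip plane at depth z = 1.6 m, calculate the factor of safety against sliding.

With seepage parallel to the slope and the water table at the surface, the effective normal stress on the slip plane uses the buoyant unit weight γ' = γ_sat − γ_w while the driving shear stress uses γ_sat:
FS = [c' + γ' z cos²β tanφ'] / [γ_sat z sinβ cosβ]
γ' = 19.3 − 9.81 = 9.49 kN/m³
Numerator = 10.1 + 9.49·1.6·cos²41.2°·tan31.6° = 10.1 + 9.49·1.6·0.5661·0.6152 = 15.388 kPa
Denominator = 19.3·1.6·sin41.2°·cos41.2° = 19.3·1.6·0.6587·0.7524 = 15.304 kPa
FS = 15.388 / 15.304 = 1.005

FS = 1.01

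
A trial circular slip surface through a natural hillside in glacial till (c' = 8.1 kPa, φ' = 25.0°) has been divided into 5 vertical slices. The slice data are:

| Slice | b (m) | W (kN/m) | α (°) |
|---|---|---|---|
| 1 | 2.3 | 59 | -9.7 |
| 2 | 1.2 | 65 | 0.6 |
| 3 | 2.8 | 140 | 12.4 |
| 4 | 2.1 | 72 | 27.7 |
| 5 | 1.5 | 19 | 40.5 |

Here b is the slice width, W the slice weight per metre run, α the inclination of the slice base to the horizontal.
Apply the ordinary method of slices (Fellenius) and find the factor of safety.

Ordinary method of slices: FS = Σ[c'·Δl_i + (W_i cosα_i)·tanφ'] / Σ W_i sinα_i, with Δl_i = b_i / cosα_i.
Slice 1: Δl = 2.3/cos(-9.7°) = 2.333 m; N'_1 = 59·cos(-9.7°) = 58.2; c'Δl = 18.90; W sinα = -9.9
Slice 2: Δl = 1.2/cos0.6° = 1.200 m; N'_2 = 65·cos0.6° = 65.0; c'Δl = 9.72; W sinα = 0.7
Slice 3: Δl = 2.8/cos12.4° = 2.867 m; N'_3 = 140·cos12.4° = 136.7; c'Δl = 23.22; W sinα = 30.1
Slice 4: Δl = 2.1/cos27.7° = 2.372 m; N'_4 = 72·cos27.7° = 63.7; c'Δl = 19.21; W sinα = 33.5
Slice 5: Δl = 1.5/cos40.5° = 1.973 m; N'_5 = 19·cos40.5° = 14.4; c'Δl = 15.98; W sinα = 12.3
Σc'Δl = 87.0 kN/m; ΣN' = 338.1 kN/m; ΣW sinα = 66.6 kN/m
Resisting = 87.0 + 338.1·tan25.0° = 87.0 + 157.7 = 244.7 kN/m
FS = 244.7 / 66.6 = 3.673

FS = 3.67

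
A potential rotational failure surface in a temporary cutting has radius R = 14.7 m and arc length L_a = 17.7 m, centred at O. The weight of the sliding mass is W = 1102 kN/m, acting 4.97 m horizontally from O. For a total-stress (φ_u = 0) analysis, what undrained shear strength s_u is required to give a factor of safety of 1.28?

FS = s_u·L_a·R / (W·d), so s_u = FS·W·d / (L_a·R).
s_u = 1.28·1102·4.97 / (17.70·14.7) = 7010.5 / 260.19 = 26.94 kPa

s_u = 26.9 kPa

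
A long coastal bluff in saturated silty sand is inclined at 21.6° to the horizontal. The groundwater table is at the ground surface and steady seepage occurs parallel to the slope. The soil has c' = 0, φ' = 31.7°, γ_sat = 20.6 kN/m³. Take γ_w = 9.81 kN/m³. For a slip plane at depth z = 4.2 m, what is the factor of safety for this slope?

FS = 0.82

With seepage parallel to the slope and the water table at the surface, the effective normal stress on the slip plane uses the buoyant unit weight γ' = γ_sat − γ_w while the driving shear stress uses γ_sat:
FS = [c' + γ' z cos²β tanφ'] / [γ_sat z sinβ cosβ]
(For c' = 0 this reduces to FS = (γ'/γ_sat)·tanφ'/tanβ.)
γ' = 20.6 − 9.81 = 10.79 kN/m³
Numerator = 0.0 + 10.79·4.2·cos²21.6°·tan31.7° = 0.0 + 10.79·4.2·0.8645·0.6176 = 24.196 kPa
Denominator = 20.6·4.2·sin21.6°·cos21.6° = 20.6·4.2·0.3681·0.9298 = 29.614 kPa
FS = 24.196 / 29.614 = 0.817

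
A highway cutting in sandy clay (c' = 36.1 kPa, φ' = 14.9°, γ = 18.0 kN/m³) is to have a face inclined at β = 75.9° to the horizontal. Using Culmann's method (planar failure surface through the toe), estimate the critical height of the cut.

Culmann's analysis gives the critical failure plane at α_cr = (β + φ')/2 = (75.9 + 14.9)/2 = 45.4°, and the critical height
H_c = (4c'/γ) · sinβ cosφ' / [1 − cos(β − φ')]
    = (4·36.1/18.0) · sin75.9°·cos14.9° / [1 − cos(61.0°)]
    = 8.022 · 0.9699·0.9664 / [1 − 0.4848]
    = 8.022 · 0.9373 / 0.5152
    = 14.59 m

H_c = 14.59 m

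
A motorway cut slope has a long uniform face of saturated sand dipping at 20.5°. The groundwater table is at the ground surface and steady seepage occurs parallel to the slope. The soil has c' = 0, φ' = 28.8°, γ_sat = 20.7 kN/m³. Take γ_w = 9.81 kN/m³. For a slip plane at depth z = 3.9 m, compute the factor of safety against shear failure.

FS = 0.77

With seepage parallel to the slope and the water table at the surface, the effective normal stress on the slip plane uses the buoyant unit weight γ' = γ_sat − γ_w while the driving shear stress uses γ_sat:
FS = [c' + γ' z cos²β tanφ'] / [γ_sat z sinβ cosβ]
(For c' = 0 this reduces to FS = (γ'/γ_sat)·tanφ'/tanβ.)
γ' = 20.7 − 9.81 = 10.89 kN/m³
Numerator = 0.0 + 10.89·3.9·cos²20.5°·tan28.8° = 0.0 + 10.89·3.9·0.8774·0.5498 = 20.485 kPa
Denominator = 20.7·3.9·sin20.5°·cos20.5° = 20.7·3.9·0.3502·0.9367 = 26.482 kPa
FS = 20.485 / 26.482 = 0.774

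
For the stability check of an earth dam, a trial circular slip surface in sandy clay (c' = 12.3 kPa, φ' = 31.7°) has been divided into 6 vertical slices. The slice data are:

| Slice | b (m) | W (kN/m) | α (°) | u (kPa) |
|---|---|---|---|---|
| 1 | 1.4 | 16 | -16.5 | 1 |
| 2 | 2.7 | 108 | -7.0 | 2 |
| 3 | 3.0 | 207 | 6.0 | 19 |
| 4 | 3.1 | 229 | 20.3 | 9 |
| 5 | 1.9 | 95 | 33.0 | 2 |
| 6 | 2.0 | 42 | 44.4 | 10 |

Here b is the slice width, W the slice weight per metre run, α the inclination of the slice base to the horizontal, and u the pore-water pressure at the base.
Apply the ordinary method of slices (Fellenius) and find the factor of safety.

FS = 3.14

Ordinary method of slices: FS = Σ[c'·Δl_i + (W_i cosα_i − u_i·Δl_i)·tanφ'] / Σ W_i sinα_i, with Δl_i = b_i / cosα_i.
Slice 1: Δl = 1.4/cos(-16.5°) = 1.460 m; N'_1 = 16·cos(-16.5°) − 1·1.460 = 13.9; c'Δl = 17.96; W sinα = -4.5
Slice 2: Δl = 2.7/cos(-7.0°) = 2.720 m; N'_2 = 108·cos(-7.0°) − 2·2.720 = 101.8; c'Δl = 33.46; W sinα = -13.2
Slice 3: Δl = 3.0/cos6.0° = 3.017 m; N'_3 = 207·cos6.0° − 19·3.017 = 148.6; c'Δl = 37.10; W sinα = 21.6
Slice 4: Δl = 3.1/cos20.3° = 3.305 m; N'_4 = 229·cos20.3° − 9·3.305 = 185.0; c'Δl = 40.66; W sinα = 79.4
Slice 5: Δl = 1.9/cos33.0° = 2.265 m; N'_5 = 95·cos33.0° − 2·2.265 = 75.1; c'Δl = 27.87; W sinα = 51.7
Slice 6: Δl = 2.0/cos44.4° = 2.799 m; N'_6 = 42·cos44.4° − 10·2.799 = 2.0; c'Δl = 34.43; W sinα = 29.4
Σc'Δl = 191.5 kN/m; ΣN' = 526.4 kN/m; ΣW sinα = 164.5 kN/m
Resisting = 191.5 + 526.4·tan31.7° = 191.5 + 325.1 = 516.6 kN/m
FS = 516.6 / 164.5 = 3.140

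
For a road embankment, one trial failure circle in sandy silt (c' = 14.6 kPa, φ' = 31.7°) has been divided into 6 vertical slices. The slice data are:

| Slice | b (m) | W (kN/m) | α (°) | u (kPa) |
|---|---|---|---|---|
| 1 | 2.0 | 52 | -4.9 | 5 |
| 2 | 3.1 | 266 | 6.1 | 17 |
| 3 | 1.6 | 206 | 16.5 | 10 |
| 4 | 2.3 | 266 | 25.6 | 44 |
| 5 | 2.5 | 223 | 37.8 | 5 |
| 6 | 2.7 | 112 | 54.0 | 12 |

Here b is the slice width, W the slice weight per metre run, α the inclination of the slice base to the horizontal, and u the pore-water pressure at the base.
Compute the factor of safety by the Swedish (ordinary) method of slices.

Ordinary method of slices: FS = Σ[c'·Δl_i + (W_i cosα_i − u_i·Δl_i)·tanφ'] / Σ W_i sinα_i, with Δl_i = b_i / cosα_i.
Slice 1: Δl = 2.0/cos(-4.9°) = 2.007 m; N'_1 = 52·cos(-4.9°) − 5·2.007 = 41.8; c'Δl = 29.31; W sinα = -4.4
Slice 2: Δl = 3.1/cos6.1° = 3.118 m; N'_2 = 266·cos6.1° − 17·3.118 = 211.5; c'Δl = 45.52; W sinα = 28.3
Slice 3: Δl = 1.6/cos16.5° = 1.669 m; N'_3 = 206·cos16.5° − 10·1.669 = 180.8; c'Δl = 24.36; W sinα = 58.5
Slice 4: Δl = 2.3/cos25.6° = 2.550 m; N'_4 = 266·cos25.6° − 44·2.550 = 127.7; c'Δl = 37.24; W sinα = 114.9
Slice 5: Δl = 2.5/cos37.8° = 3.164 m; N'_5 = 223·cos37.8° − 5·3.164 = 160.4; c'Δl = 46.19; W sinα = 136.7
Slice 6: Δl = 2.7/cos54.0° = 4.594 m; N'_6 = 112·cos54.0° − 12·4.594 = 10.7; c'Δl = 67.07; W sinα = 90.6
Σc'Δl = 249.7 kN/m; ΣN' = 732.9 kN/m; ΣW sinα = 424.6 kN/m
Resisting = 249.7 + 732.9·tan31.7° = 249.7 + 452.6 = 702.3 kN/m
FS = 702.3 / 424.6 = 1.654

FS = 1.65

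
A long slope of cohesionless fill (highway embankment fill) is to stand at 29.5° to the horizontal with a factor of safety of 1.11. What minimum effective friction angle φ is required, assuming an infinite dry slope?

FS = tanφ/tanβ ⇒ tanφ = FS · tanβ = 1.11 · tan29.5° = 0.6280
φ = arctan(0.6280) = 32.13°

φ = 32.1°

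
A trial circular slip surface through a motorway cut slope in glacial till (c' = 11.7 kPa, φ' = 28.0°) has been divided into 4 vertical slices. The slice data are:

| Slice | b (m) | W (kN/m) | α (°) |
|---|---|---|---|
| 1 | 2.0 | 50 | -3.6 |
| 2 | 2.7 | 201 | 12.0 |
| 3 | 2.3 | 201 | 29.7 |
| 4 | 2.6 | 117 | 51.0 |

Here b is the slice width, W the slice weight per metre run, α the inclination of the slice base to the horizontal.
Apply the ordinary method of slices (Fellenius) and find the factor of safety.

Ordinary method of slices: FS = Σ[c'·Δl_i + (W_i cosα_i)·tanφ'] / Σ W_i sinα_i, with Δl_i = b_i / cosα_i.
Slice 1: Δl = 2.0/cos(-3.6°) = 2.004 m; N'_1 = 50·cos(-3.6°) = 49.9; c'Δl = 23.45; W sinα = -3.1
Slice 2: Δl = 2.7/cos12.0° = 2.760 m; N'_2 = 201·cos12.0° = 196.6; c'Δl = 32.30; W sinα = 41.8
Slice 3: Δl = 2.3/cos29.7° = 2.648 m; N'_3 = 201·cos29.7° = 174.6; c'Δl = 30.98; W sinα = 99.6
Slice 4: Δl = 2.6/cos51.0° = 4.131 m; N'_4 = 117·cos51.0° = 73.6; c'Δl = 48.34; W sinα = 90.9
Σc'Δl = 135.1 kN/m; ΣN' = 494.7 kN/m; ΣW sinα = 229.2 kN/m
Resisting = 135.1 + 494.7·tan28.0° = 135.1 + 263.1 = 398.1 kN/m
FS = 398.1 / 229.2 = 1.737

FS = 1.74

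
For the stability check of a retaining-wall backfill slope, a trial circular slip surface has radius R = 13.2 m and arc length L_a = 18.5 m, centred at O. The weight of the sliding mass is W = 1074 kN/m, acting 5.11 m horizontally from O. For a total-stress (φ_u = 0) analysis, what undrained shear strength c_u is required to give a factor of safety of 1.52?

c_u = 34.2 kPa

FS = c_u·L_a·R / (W·d), so c_u = FS·W·d / (L_a·R).
c_u = 1.52·1074·5.11 / (18.50·13.2) = 8342.0 / 244.20 = 34.16 kPa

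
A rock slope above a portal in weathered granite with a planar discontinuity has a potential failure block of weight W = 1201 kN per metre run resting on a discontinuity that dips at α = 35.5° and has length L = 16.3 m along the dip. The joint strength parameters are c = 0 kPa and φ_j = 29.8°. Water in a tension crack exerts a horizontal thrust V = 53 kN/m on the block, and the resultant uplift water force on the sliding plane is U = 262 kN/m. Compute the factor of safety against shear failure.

Resolving the block weight along and normal to the plane and applying the Mohr–Coulomb strength on the joint:
N' = W cosα − U − V sinα = 1201·cos35.5° − 262 − 53·sin35.5° = 685.0 kN/m
Driving force T = W sinα + V cosα = 1201·sin35.5° + 53·cos35.5° = 740.6 kN/m
Resisting force R = c·L + N'·tanφ_j = 0·16.3 + 685.0·tan29.8° = 0.0 + 392.3 = 392.3 kN/m
FS = R / T = 392.3 / 740.6 = 0.530

FS = 0.53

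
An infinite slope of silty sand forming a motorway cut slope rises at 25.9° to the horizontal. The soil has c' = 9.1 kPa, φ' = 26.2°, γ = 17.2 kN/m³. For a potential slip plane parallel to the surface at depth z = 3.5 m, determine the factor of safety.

For an infinite slope with a slip plane parallel to the surface (no pore pressure): FS = [c' + γz cos²β tanφ'] / [γz sinβ cosβ].
γz = 17.2·3.5 = 60.20 kN/m²
Numerator = 9.1 + 60.20·cos²25.9°·tan26.2° = 9.1 + 60.20·0.8092·0.4921 = 33.070 kPa
Denominator = 60.20·sin25.9°·cos25.9° = 60.20·0.4368·0.8996 = 23.654 kPa
FS = 33.070 / 23.654 = 1.398

FS = 1.40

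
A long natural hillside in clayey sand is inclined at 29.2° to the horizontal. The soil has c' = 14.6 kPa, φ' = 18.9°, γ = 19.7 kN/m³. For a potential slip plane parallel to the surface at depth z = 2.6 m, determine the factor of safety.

FS = 1.28

For an infinite slope with a slip plane parallel to the surface (no pore pressure): FS = [c' + γz cos²β tanφ'] / [γz sinβ cosβ].
γz = 19.7·2.6 = 51.22 kN/m²
Numerator = 14.6 + 51.22·cos²29.2°·tan18.9° = 14.6 + 51.22·0.7620·0.3424 = 27.963 kPa
Denominator = 51.22·sin29.2°·cos29.2° = 51.22·0.4879·0.8729 = 21.813 kPa
FS = 27.963 / 21.813 = 1.282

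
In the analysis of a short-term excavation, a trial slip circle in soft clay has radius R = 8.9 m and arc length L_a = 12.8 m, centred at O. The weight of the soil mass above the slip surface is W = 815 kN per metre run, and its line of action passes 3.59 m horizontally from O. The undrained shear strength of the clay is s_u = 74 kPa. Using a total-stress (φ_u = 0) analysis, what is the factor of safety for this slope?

FS = 2.88

Taking moments about the centre O, the resisting moment is provided by the undrained shear strength acting along the arc:
M_R = s_u·L_a·R = 74·12.80·8.9 = 8430.1 kN·m/m
M_D = W·d = 815·3.59 = 2925.8 kN·m/m
FS = M_R / M_D = 8430.1 / 2925.8 = 2.881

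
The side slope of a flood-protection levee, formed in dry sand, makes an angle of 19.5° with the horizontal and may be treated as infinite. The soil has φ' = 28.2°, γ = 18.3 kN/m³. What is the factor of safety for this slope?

FS = 1.51

For a dry cohesionless infinite slope the factor of safety is FS = tanφ' / tanβ.
FS = tan28.2° / tan19.5° = 0.5362 / 0.3541 = 1.514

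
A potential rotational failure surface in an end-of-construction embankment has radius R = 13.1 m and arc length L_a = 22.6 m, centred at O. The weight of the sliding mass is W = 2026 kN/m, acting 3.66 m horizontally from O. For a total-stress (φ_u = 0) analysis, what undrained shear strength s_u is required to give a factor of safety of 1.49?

FS = s_u·L_a·R / (W·d), so s_u = FS·W·d / (L_a·R).
s_u = 1.49·2026·3.66 / (22.60·13.1) = 11048.6 / 296.06 = 37.32 kPa

s_u = 37.3 kPa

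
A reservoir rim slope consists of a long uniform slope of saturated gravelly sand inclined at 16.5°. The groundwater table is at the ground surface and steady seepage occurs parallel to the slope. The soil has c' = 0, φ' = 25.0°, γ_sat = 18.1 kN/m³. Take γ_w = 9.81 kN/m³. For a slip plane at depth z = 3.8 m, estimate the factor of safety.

With seepage parallel to the slope and the water table at the surface, the effective normal stress on the slip plane uses the buoyant unit weight γ' = γ_sat − γ_w while the driving shear stress uses γ_sat:
FS = [c' + γ' z cos²β tanφ'] / [γ_sat z sinβ cosβ]
(For c' = 0 this reduces to FS = (γ'/γ_sat)·tanφ'/tanβ.)
γ' = 18.1 − 9.81 = 8.29 kN/m³
Numerator = 0.0 + 8.29·3.8·cos²16.5°·tan25.0° = 0.0 + 8.29·3.8·0.9193·0.4663 = 13.505 kPa
Denominator = 18.1·3.8·sin16.5°·cos16.5° = 18.1·3.8·0.2840·0.9588 = 18.730 kPa
FS = 13.505 / 18.730 = 0.721

FS = 0.72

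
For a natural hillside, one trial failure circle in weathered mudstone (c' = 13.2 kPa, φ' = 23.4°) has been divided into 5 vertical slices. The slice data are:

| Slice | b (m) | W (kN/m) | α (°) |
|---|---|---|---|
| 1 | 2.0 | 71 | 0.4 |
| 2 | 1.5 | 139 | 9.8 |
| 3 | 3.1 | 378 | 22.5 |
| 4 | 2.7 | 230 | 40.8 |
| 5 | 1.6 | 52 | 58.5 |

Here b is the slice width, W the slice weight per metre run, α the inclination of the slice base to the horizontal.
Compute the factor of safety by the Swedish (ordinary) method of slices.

FS = 1.39

Ordinary method of slices: FS = Σ[c'·Δl_i + (W_i cosα_i)·tanφ'] / Σ W_i sinα_i, with Δl_i = b_i / cosα_i.
Slice 1: Δl = 2.0/cos0.4° = 2.000 m; N'_1 = 71·cos0.4° = 71.0; c'Δl = 26.40; W sinα = 0.5
Slice 2: Δl = 1.5/cos9.8° = 1.522 m; N'_2 = 139·cos9.8° = 137.0; c'Δl = 20.09; W sinα = 23.7
Slice 3: Δl = 3.1/cos22.5° = 3.355 m; N'_3 = 378·cos22.5° = 349.2; c'Δl = 44.29; W sinα = 144.7
Slice 4: Δl = 2.7/cos40.8° = 3.567 m; N'_4 = 230·cos40.8° = 174.1; c'Δl = 47.08; W sinα = 150.3
Slice 5: Δl = 1.6/cos58.5° = 3.062 m; N'_5 = 52·cos58.5° = 27.2; c'Δl = 40.42; W sinα = 44.3
Σc'Δl = 178.3 kN/m; ΣN' = 758.5 kN/m; ΣW sinα = 363.4 kN/m
Resisting = 178.3 + 758.5·tan23.4° = 178.3 + 328.2 = 506.5 kN/m
FS = 506.5 / 363.4 = 1.394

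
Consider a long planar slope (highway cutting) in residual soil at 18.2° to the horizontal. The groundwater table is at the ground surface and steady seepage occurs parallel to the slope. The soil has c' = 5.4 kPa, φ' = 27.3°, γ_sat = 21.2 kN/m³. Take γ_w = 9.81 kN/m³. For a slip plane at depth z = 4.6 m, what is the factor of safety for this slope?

FS = 1.03

With seepage parallel to the slope and the water table at the surface, the effective normal stress on the slip plane uses the buoyant unit weight γ' = γ_sat − γ_w while the driving shear stress uses γ_sat:
FS = [c' + γ' z cos²β tanφ'] / [γ_sat z sinβ cosβ]
γ' = 21.2 − 9.81 = 11.39 kN/m³
Numerator = 5.4 + 11.39·4.6·cos²18.2°·tan27.3° = 5.4 + 11.39·4.6·0.9024·0.5161 = 29.804 kPa
Denominator = 21.2·4.6·sin18.2°·cos18.2° = 21.2·4.6·0.3123·0.9500 = 28.935 kPa
FS = 29.804 / 28.935 = 1.030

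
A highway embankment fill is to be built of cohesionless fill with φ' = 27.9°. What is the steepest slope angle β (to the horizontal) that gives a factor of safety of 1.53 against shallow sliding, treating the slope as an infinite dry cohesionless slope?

For an infinite dry cohesionless slope FS = tanφ'/tanβ, so tanβ = tanφ' / FS.
tanβ = tan27.9° / 1.53 = 0.5295 / 1.53 = 0.3461
β = arctan(0.3461) = 19.09°

β = 19.1°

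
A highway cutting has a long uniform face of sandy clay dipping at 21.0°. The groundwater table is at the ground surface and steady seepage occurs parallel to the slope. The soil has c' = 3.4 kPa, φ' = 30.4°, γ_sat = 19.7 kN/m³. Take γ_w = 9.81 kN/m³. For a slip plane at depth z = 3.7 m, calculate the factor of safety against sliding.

With seepage parallel to the slope and the water table at the surface, the effective normal stress on the slip plane uses the buoyant unit weight γ' = γ_sat − γ_w while the driving shear stress uses γ_sat:
FS = [c' + γ' z cos²β tanφ'] / [γ_sat z sinβ cosβ]
γ' = 19.7 − 9.81 = 9.89 kN/m³
Numerator = 3.4 + 9.89·3.7·cos²21.0°·tan30.4° = 3.4 + 9.89·3.7·0.8716·0.5867 = 22.112 kPa
Denominator = 19.7·3.7·sin21.0°·cos21.0° = 19.7·3.7·0.3584·0.9336 = 24.386 kPa
FS = 22.112 / 24.386 = 0.907

FS = 0.91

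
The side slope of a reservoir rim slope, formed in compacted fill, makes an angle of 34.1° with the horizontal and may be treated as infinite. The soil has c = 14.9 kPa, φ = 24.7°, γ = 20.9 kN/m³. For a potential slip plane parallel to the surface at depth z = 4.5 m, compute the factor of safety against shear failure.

For an infinite slope with a slip plane parallel to the surface (no pore pressure): FS = [c + γz cos²β tanφ] / [γz sinβ cosβ].
γz = 20.9·4.5 = 94.05 kN/m²
Numerator = 14.9 + 94.05·cos²34.1°·tan24.7° = 14.9 + 94.05·0.6857·0.4599 = 44.561 kPa
Denominator = 94.05·sin34.1°·cos34.1° = 94.05·0.5606·0.8281 = 43.662 kPa
FS = 44.561 / 43.662 = 1.021

FS = 1.02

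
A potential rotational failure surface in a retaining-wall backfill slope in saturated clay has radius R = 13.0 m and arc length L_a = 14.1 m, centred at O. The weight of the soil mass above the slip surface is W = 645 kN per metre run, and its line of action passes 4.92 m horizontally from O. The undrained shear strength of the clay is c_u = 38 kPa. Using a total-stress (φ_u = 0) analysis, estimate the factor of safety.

FS = 2.19

Taking moments about the centre O, the resisting moment is provided by the undrained shear strength acting along the arc:
M_R = c_u·L_a·R = 38·14.10·13.0 = 6965.4 kN·m/m
M_D = W·d = 645·4.92 = 3173.4 kN·m/m
FS = M_R / M_D = 6965.4 / 3173.4 = 2.195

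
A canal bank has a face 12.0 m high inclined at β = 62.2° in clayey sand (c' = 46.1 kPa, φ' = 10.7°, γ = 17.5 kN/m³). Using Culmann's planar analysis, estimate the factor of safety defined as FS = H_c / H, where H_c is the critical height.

H_c = (4c'/γ) · sinβ cosφ' / [1 − cos(β − φ')]
    = (4·46.1/17.5) · sin62.2°·cos10.7° / [1 − cos51.5°]
    = 10.537 · 0.8692 / 0.3775 = 24.26 m
FS = H_c / H = 24.26 / 12.0 = 2.022

FS = 2.02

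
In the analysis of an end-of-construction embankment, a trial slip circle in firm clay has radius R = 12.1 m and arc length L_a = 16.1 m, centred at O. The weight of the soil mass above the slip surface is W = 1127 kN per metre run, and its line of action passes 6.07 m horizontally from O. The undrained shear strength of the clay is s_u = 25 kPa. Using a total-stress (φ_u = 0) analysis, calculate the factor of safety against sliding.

Taking moments about the centre O, the resisting moment is provided by the undrained shear strength acting along the arc:
M_R = s_u·L_a·R = 25·16.10·12.1 = 4870.3 kN·m/m
M_D = W·d = 1127·6.07 = 6840.9 kN·m/m
FS = M_R / M_D = 4870.3 / 6840.9 = 0.712

FS = 0.71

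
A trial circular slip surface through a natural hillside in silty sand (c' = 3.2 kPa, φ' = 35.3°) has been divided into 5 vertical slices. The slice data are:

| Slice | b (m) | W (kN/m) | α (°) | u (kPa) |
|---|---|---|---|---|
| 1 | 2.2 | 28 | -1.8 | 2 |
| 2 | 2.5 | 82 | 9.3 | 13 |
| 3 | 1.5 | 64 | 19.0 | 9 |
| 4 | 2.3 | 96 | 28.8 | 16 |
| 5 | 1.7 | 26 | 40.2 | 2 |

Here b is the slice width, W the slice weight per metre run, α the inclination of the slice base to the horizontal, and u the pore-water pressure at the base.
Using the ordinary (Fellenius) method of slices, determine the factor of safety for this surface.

Ordinary method of slices: FS = Σ[c'·Δl_i + (W_i cosα_i − u_i·Δl_i)·tanφ'] / Σ W_i sinα_i, with Δl_i = b_i / cosα_i.
Slice 1: Δl = 2.2/cos(-1.8°) = 2.201 m; N'_1 = 28·cos(-1.8°) − 2·2.201 = 23.6; c'Δl = 7.04; W sinα = -0.9
Slice 2: Δl = 2.5/cos9.3° = 2.533 m; N'_2 = 82·cos9.3° − 13·2.533 = 48.0; c'Δl = 8.11; W sinα = 13.3
Slice 3: Δl = 1.5/cos19.0° = 1.586 m; N'_3 = 64·cos19.0° − 9·1.586 = 46.2; c'Δl = 5.08; W sinα = 20.8
Slice 4: Δl = 2.3/cos28.8° = 2.625 m; N'_4 = 96·cos28.8° − 16·2.625 = 42.1; c'Δl = 8.40; W sinα = 46.2
Slice 5: Δl = 1.7/cos40.2° = 2.226 m; N'_5 = 26·cos40.2° − 2·2.226 = 15.4; c'Δl = 7.12; W sinα = 16.8
Σc'Δl = 35.7 kN/m; ΣN' = 175.3 kN/m; ΣW sinα = 96.2 kN/m
Resisting = 35.7 + 175.3·tan35.3° = 35.7 + 124.2 = 159.9 kN/m
FS = 159.9 / 96.2 = 1.661

FS = 1.66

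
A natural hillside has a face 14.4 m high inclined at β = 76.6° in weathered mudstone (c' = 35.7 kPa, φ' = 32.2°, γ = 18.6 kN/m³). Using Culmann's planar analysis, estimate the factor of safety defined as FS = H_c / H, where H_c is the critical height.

H_c = (4c'/γ) · sinβ cosφ' / [1 − cos(β − φ')]
    = (4·35.7/18.6) · sin76.6°·cos32.2° / [1 − cos44.4°]
    = 7.677 · 0.8232 / 0.2855 = 22.13 m
FS = H_c / H = 22.13 / 14.4 = 1.537

FS = 1.54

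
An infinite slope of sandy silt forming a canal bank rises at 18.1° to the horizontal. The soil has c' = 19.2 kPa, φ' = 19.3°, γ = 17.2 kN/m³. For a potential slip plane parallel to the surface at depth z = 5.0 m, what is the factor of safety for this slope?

For an infinite slope with a slip plane parallel to the surface (no pore pressure): FS = [c' + γz cos²β tanφ'] / [γz sinβ cosβ].
γz = 17.2·5.0 = 86.00 kN/m²
Numerator = 19.2 + 86.00·cos²18.1°·tan19.3° = 19.2 + 86.00·0.9035·0.3502 = 46.410 kPa
Denominator = 86.00·sin18.1°·cos18.1° = 86.00·0.3107·0.9505 = 25.396 kPa
FS = 46.410 / 25.396 = 1.827

FS = 1.83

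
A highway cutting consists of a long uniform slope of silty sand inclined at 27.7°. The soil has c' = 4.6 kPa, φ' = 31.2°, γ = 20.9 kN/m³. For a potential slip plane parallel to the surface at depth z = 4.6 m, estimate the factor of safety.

For an infinite slope with a slip plane parallel to the surface (no pore pressure): FS = [c' + γz cos²β tanφ'] / [γz sinβ cosβ].
γz = 20.9·4.6 = 96.14 kN/m²
Numerator = 4.6 + 96.14·cos²27.7°·tan31.2° = 4.6 + 96.14·0.7839·0.6056 = 50.243 kPa
Denominator = 96.14·sin27.7°·cos27.7° = 96.14·0.4648·0.8854 = 39.568 kPa
FS = 50.243 / 39.568 = 1.270

FS = 1.27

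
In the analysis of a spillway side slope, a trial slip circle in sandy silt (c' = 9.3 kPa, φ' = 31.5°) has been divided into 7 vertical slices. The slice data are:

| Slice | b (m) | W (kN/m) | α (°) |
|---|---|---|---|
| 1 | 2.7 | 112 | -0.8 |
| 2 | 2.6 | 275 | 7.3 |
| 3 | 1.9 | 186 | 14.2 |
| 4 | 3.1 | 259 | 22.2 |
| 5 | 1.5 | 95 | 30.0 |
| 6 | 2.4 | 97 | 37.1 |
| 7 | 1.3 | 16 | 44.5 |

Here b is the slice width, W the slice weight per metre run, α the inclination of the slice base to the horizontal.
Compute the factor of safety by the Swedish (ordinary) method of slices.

Ordinary method of slices: FS = Σ[c'·Δl_i + (W_i cosα_i)·tanφ'] / Σ W_i sinα_i, with Δl_i = b_i / cosα_i.
Slice 1: Δl = 2.7/cos(-0.8°) = 2.700 m; N'_1 = 112·cos(-0.8°) = 112.0; c'Δl = 25.11; W sinα = -1.6
Slice 2: Δl = 2.6/cos7.3° = 2.621 m; N'_2 = 275·cos7.3° = 272.8; c'Δl = 24.38; W sinα = 34.9
Slice 3: Δl = 1.9/cos14.2° = 1.960 m; N'_3 = 186·cos14.2° = 180.3; c'Δl = 18.23; W sinα = 45.6
Slice 4: Δl = 3.1/cos22.2° = 3.348 m; N'_4 = 259·cos22.2° = 239.8; c'Δl = 31.14; W sinα = 97.9
Slice 5: Δl = 1.5/cos30.0° = 1.732 m; N'_5 = 95·cos30.0° = 82.3; c'Δl = 16.11; W sinα = 47.5
Slice 6: Δl = 2.4/cos37.1° = 3.009 m; N'_6 = 97·cos37.1° = 77.4; c'Δl = 27.98; W sinα = 58.5
Slice 7: Δl = 1.3/cos44.5° = 1.823 m; N'_7 = 16·cos44.5° = 11.4; c'Δl = 16.95; W sinα = 11.2
Σc'Δl = 159.9 kN/m; ΣN' = 975.9 kN/m; ΣW sinα = 294.1 kN/m
Resisting = 159.9 + 975.9·tan31.5° = 159.9 + 598.0 = 757.9 kN/m
FS = 757.9 / 294.1 = 2.577

FS = 2.58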